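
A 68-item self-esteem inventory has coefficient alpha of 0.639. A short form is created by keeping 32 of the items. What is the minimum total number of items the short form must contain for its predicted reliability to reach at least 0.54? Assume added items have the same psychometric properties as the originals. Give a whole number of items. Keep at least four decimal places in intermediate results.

Short-form reliability: n = 32/68 = 0.4706; r_32 = n·r/(1+(n−1)r) ≈ 0.4544
Length factor from the short form to reach 0.54: n' = 0.54(1 − 0.4544) / [0.4544(1 − 0.54)] ≈ 1.4095
Total items = 1.4095 × 32 = 45.10, rounded up to 46.

46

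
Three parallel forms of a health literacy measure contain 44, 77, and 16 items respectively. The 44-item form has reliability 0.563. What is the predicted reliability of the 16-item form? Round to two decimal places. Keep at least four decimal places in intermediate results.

The 77-item form is not needed; work directly from the 44-item form with n = 16/44 = 0.3636.
r_{16} = n·r / (1 + (n − 1)·r) = 0.2047 / 0.6417 ≈ 0.3190

0.32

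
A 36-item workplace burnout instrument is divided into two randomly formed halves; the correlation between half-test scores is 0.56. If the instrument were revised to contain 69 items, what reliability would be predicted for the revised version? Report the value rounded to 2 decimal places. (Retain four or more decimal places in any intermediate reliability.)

First correct the split-half correlation to full-test reliability: r_full = 2 × 0.56 / (1 + 0.56) ≈ 0.7179
Length factor from 36 to 69 items: n = 69/36 = 1.9167
r_new = n·r_full / (1 + (n − 1)·r_full) = 1.3760 / 1.6581 ≈ 0.8299

0.83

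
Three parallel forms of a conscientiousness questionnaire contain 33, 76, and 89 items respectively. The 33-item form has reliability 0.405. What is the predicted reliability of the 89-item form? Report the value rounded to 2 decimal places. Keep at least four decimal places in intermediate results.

0.65

The 76-item form is not needed; work directly from the 33-item form with n = 89/33 = 2.6970.
r_{89} = n·r / (1 + (n − 1)·r) = 1.0923 / 1.6873 ≈ 0.6474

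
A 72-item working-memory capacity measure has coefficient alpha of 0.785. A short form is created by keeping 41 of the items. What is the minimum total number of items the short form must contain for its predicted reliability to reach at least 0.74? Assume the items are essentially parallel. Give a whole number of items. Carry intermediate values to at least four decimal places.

57

First, r for the 41-item form: n = 41/72 = 0.5694, so r_41 = 0.5694·0.785/(1 + (0.5694 − 1)·0.785) = 0.6752
Length factor from the short form to reach 0.74: n' = 0.74(1 − 0.6752) / [0.6752(1 − 0.74)] ≈ 1.3691
Total items = 1.3691 × 41 = 56.13, rounded up to 57.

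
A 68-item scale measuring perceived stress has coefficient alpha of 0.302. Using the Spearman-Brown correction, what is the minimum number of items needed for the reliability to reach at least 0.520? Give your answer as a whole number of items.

n = 0.520 × (1 − 0.302) / [ 0.302 × (1 − 0.520) ]
n = 0.362960 / 0.144960 ≈ 2.5039
Items needed = n × 68 = 2.5039 × 68 ≈ 170.27 → round up to 171

171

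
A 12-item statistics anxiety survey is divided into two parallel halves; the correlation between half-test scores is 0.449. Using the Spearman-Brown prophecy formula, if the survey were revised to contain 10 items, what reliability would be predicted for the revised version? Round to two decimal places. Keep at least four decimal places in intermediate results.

0.58

Spearman-Brown correction (n = 2): r_full = 2·0.449/(1 + 0.449) = 0.6197
Then adjust to 10 items: n = 10/12 = 0.8333
r_new = n·r_full / (1 + (n − 1)·r_full) = 0.5164 / 0.8967 ≈ 0.5759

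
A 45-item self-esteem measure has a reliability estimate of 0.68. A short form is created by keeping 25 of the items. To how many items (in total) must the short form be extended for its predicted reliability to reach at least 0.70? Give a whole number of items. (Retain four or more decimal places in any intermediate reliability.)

50

First, r for the 25-item form: n = 25/45 = 0.5556, so r_25 = 0.5556·0.68/(1 + (0.5556 − 1)·0.68) = 0.5414
Length factor from the short form to reach 0.70: n' = 0.70(1 − 0.5414) / [0.5414(1 − 0.70)] ≈ 1.9765
Total items = 1.9765 × 25 = 49.41, rounded up to 50.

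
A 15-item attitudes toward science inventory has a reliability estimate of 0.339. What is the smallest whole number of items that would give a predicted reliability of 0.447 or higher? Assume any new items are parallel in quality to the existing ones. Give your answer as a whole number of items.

24

n = 0.447(1 − 0.339) / [0.339(1 − 0.447)]
  = 0.295467 / 0.187467 = 1.5761
Items needed = n × 15 = 1.5761 × 15 ≈ 23.64 → round up to 24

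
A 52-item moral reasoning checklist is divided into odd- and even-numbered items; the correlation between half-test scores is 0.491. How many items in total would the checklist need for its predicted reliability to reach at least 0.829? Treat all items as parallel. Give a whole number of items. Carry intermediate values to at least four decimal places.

131

r_full = 2(0.491)/(1 + 0.491) = 0.6586
Solve Spearman-Brown for n: n = 0.829(1 − 0.6586) / [0.6586(1 − 0.829)] = 2.5130
Items = 2.5130 × 52 ≈ 130.68 → 131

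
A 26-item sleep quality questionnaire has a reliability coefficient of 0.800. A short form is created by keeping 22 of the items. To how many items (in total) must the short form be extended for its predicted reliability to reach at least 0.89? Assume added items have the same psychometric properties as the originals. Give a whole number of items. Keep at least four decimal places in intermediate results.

53

Short-form reliability: n = 22/26 = 0.8462; r_22 = n·r/(1+(n−1)r) ≈ 0.7719
Length factor from the short form to reach 0.89: n' = 0.89(1 − 0.7719) / [0.7719(1 − 0.89)] ≈ 2.3909
Items = 2.3909 × 22 ≈ 52.60 → 53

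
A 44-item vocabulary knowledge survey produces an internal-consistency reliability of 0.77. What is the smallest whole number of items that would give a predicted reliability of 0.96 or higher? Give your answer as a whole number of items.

Spearman-Brown solved for the length factor n:
n = r*(1 − r) / [ r (1 − r*) ]
n = 0.96 × (1 − 0.77) / [ 0.77 × (1 − 0.96) ]
n = 0.2208 / 0.0308 ≈ 7.1688
7.1688 × 44 = 315.43 → 316 items

316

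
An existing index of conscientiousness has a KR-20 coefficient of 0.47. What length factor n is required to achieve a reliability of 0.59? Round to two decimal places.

Rearranging the Spearman-Brown formula for n,
n = r*(1 − r) / [ r (1 − r*) ]
n = 0.59(1 − 0.47) / [0.47(1 − 0.59)]
  = 0.3127 / 0.1927 = 1.6227

1.62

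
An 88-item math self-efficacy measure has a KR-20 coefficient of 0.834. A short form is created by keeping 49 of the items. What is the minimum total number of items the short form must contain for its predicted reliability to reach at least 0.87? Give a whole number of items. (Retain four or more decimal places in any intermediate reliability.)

118

First, r for the 49-item form: n = 49/88 = 0.5568, so r_49 = 0.5568·0.834/(1 + (0.5568 − 1)·0.834) = 0.7367
Then solve for n' with r_old = 0.7367, r_target = 0.87: n' = 0.87(1 − 0.7367)/[0.7367(1 − 0.87)] = 2.3919
Items = 2.3919 × 49 ≈ 117.20 → 118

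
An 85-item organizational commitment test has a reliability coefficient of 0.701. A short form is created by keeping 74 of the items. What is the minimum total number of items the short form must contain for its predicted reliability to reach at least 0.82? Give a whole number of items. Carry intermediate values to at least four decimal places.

Short-form reliability: n = 74/85 = 0.8706; r_74 = n·r/(1+(n−1)r) ≈ 0.6712
Then solve for n' with r_old = 0.6712, r_target = 0.82: n' = 0.82(1 − 0.6712)/[0.6712(1 − 0.82)] = 2.2316
Total items = 2.2316 × 74 = 165.14, rounded up to 166.

166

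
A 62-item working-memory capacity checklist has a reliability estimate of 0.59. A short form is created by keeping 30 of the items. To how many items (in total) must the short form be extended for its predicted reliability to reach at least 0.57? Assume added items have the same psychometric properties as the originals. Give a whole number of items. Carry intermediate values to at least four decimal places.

58

First, r for the 30-item form: n = 30/62 = 0.4839, so r_30 = 0.4839·0.59/(1 + (0.4839 − 1)·0.59) = 0.4105
Then solve for n' with r_old = 0.4105, r_target = 0.57: n' = 0.57(1 − 0.4105)/[0.4105(1 − 0.57)] = 1.9036
Items = 1.9036 × 30 ≈ 57.11 → 58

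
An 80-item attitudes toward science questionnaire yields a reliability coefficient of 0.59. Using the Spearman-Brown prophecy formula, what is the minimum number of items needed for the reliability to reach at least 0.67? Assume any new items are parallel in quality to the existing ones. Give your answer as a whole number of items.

n = [0.67 × 0.41] / [0.59 × 0.33]
  = 0.2747 / 0.1947 = 1.4109
1.4109 × 80 = 112.87 → 113 items

113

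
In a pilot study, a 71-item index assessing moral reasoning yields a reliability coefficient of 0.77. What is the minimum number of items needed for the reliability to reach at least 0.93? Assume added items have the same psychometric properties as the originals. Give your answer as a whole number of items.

282

n = 0.93(1 − 0.77) / [0.77(1 − 0.93)]
  = 0.2139 / 0.0539 = 3.9685
So the test needs 3.9685 × 71 ≈ 281.76 items; rounding up, 282.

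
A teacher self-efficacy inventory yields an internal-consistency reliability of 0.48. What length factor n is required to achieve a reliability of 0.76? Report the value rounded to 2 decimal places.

3.43

n = 0.76(1 − 0.48) / [0.48(1 − 0.76)]
n = 0.3952 / 0.1152 ≈ 3.4306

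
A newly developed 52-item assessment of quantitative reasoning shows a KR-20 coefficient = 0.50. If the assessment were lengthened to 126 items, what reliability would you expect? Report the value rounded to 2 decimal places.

0.71

The new length is 126/52 = 2.4231 times the old.
r_new = (2.4231 × 0.50) / (1 + (2.4231 − 1) × 0.50)
r_new = 1.2115 / 1.7115 ≈ 0.7079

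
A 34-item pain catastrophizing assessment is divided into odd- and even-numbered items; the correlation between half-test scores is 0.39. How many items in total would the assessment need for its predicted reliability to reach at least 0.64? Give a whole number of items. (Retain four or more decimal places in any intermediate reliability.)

Corrected full-test reliability: r_full = 2 × 0.39 / (1 + 0.39) ≈ 0.5612
n = r_tgt(1 − r_full) / [r_full(1 − r_tgt)] = 0.64 × 0.4388 / (0.5612 × 0.36) ≈ 1.3900
Required items = 1.3900 × 34 = 47.26, so 48 items.

48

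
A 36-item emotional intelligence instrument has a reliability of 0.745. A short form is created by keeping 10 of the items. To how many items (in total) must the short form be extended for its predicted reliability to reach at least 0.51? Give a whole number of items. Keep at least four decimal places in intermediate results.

Short-form reliability: n = 10/36 = 0.2778; r_10 = n·r/(1+(n−1)r) ≈ 0.4480
Length factor from the short form to reach 0.51: n' = 0.51(1 − 0.4480) / [0.4480(1 − 0.51)] ≈ 1.2824
Total items = 1.2824 × 10 = 12.82, rounded up to 13.

13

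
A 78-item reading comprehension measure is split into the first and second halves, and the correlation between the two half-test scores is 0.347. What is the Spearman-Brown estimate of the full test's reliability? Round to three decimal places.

r_full = 2r_hh / (1 + r_hh) = 2 × 0.347 / (1 + 0.347)
       = 0.6940 / 1.3470 = 0.5152

0.515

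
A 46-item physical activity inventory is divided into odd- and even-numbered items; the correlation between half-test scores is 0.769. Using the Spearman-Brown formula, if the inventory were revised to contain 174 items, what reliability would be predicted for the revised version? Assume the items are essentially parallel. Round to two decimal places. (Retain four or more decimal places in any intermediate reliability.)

0.96

First correct the split-half correlation to full-test reliability: r_full = 2 × 0.769 / (1 + 0.769) ≈ 0.8694
Length factor from 46 to 174 items: n = 174/46 = 3.7826
r_new = n·r_full / (1 + (n − 1)·r_full) = 3.2886 / 3.4192 ≈ 0.9618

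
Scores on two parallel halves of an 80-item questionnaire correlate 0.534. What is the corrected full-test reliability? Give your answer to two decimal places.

Each half is half the length of the full test, so the full test is n = 2 times a half.
r_full = 2r_hh / (1 + r_hh) = 2 × 0.534 / (1 + 0.534)
r_full = 1.0680 / 1.5340 ≈ 0.6962

0.70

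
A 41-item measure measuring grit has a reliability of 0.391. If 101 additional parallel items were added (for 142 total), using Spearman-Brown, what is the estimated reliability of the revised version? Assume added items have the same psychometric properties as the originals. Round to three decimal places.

Length ratio n = 142/41 = 3.4634
Spearman-Brown: r_new = n·r / (1 + (n − 1)·r)
r_new = (3.4634 × 0.391) / (1 + (3.4634 − 1) × 0.391)
r_new = 1.3542 / 1.9632 ≈ 0.6898

0.690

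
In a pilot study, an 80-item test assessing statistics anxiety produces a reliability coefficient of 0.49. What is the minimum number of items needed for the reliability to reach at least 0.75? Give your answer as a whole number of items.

Invert Spearman-Brown to solve for n:
n = r*(1 − r) / [ r (1 − r*) ]
n = 0.75 × (1 − 0.49) / [ 0.49 × (1 − 0.75) ]
n = 0.3825 / 0.1225 ≈ 3.1224
3.1224 × 80 = 249.79 → 250 items

250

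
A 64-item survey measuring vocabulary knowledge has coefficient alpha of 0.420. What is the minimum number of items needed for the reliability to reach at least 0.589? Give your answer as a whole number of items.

n = 0.589 × (1 − 0.420) / [ 0.420 × (1 − 0.589) ]
n = 0.341620 / 0.172620 ≈ 1.9790
So the test needs 1.9790 × 64 ≈ 126.66 items; rounding up, 127.

127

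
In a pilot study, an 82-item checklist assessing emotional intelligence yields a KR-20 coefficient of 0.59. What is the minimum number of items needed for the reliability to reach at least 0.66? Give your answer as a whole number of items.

111

n = [0.66 × 0.41] / [0.59 × 0.34]
  = 0.2706 / 0.2006 = 1.3490
1.3490 × 82 = 110.62 → 111 items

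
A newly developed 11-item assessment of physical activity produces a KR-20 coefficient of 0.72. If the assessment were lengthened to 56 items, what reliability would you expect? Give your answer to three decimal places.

0.929

n = 56/11 = 5.0909
Spearman-Brown: r_new = n·r / (1 + (n − 1)·r)
r_new = 5.0909·0.72 / [1 + (5.0909 − 1)·0.72]
r_new = 3.6654 / 3.9454 ≈ 0.9290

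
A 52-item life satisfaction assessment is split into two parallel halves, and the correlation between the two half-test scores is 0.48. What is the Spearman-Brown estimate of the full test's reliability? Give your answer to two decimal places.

0.65

The full test is twice the length of either half (n = 2).
r_full = 2(0.48) / (1 + 0.48)
r_full = 0.9600 / 1.4800 ≈ 0.6486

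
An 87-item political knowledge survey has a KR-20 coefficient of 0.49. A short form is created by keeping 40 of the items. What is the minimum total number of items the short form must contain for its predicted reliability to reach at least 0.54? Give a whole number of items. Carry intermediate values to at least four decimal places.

First, r for the 40-item form: n = 40/87 = 0.4598, so r_40 = 0.4598·0.49/(1 + (0.4598 − 1)·0.49) = 0.3064
Then solve for n' with r_old = 0.3064, r_target = 0.54: n' = 0.54(1 − 0.3064)/[0.3064(1 − 0.54)] = 2.6574
Total items = 2.6574 × 40 = 106.30, rounded up to 107.

107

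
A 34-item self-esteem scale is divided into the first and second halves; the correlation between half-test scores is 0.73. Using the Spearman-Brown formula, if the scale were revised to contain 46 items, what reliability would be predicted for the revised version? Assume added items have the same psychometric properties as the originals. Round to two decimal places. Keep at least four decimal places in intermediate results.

Full-test reliability from the split-half r: r_full = 2(0.73)/(1 + 0.73) = 0.8439
Then adjust to 46 items: n = 46/34 = 1.3529
r_new = n·r_full / (1 + (n − 1)·r_full) = 1.1417 / 1.2978 ≈ 0.8797

0.88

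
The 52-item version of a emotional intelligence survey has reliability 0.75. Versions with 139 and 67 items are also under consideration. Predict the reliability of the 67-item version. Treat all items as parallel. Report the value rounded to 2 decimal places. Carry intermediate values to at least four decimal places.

The 139-item form is not needed; work directly from the 52-item form with n = 67/52 = 1.2885.
r_{67} = n·r / (1 + (n − 1)·r) = 0.9664 / 1.2164 ≈ 0.7945

0.79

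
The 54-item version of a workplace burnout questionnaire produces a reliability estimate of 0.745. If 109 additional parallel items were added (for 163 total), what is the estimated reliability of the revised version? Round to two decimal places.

Length ratio n = 163/54 = 3.0185
r_new = 3.0185·0.745 / [1 + (3.0185 − 1)·0.745]
     = 2.2488 / 2.5038 = 0.8982

0.90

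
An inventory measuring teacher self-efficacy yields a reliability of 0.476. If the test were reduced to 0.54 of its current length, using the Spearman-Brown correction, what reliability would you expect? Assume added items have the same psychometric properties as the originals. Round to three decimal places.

0.329

Spearman-Brown: r_new = n·r / (1 + (n − 1)·r)
r_new = (0.54 × 0.476) / (1 + (0.54 − 1) × 0.476)
r_new = 0.2570 / 0.7810 ≈ 0.3291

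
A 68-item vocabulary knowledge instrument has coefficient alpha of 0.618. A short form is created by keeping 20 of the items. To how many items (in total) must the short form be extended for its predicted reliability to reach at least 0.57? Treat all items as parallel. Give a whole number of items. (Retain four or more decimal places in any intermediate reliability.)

56

First, r for the 20-item form: n = 20/68 = 0.2941, so r_20 = 0.2941·0.618/(1 + (0.2941 − 1)·0.618) = 0.3224
Then solve for n' with r_old = 0.3224, r_target = 0.57: n' = 0.57(1 − 0.3224)/[0.3224(1 − 0.57)] = 2.7860
Total items = 2.7860 × 20 = 55.72, rounded up to 56.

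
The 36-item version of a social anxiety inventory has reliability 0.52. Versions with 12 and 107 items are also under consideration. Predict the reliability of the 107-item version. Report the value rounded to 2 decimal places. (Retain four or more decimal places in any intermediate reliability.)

0.76

The 12-item form is not needed; work directly from the 36-item form with n = 107/36 = 2.9722.
r_{107} = n·r / (1 + (n − 1)·r) = 1.5455 / 2.0255 ≈ 0.7630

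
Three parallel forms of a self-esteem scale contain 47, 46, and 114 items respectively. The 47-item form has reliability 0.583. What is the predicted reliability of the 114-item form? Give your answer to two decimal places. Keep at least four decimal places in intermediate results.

The 46-item form is not needed; work directly from the 47-item form with n = 114/47 = 2.4255.
r_{114} = n·r / (1 + (n − 1)·r) = 1.4141 / 1.8311 ≈ 0.7723

0.77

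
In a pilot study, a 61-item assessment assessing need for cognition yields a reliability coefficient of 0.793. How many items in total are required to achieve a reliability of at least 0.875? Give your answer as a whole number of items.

Spearman-Brown solved for the length factor n:
n = r*(1 − r) / [ r (1 − r*) ]
n = 0.875 × (1 − 0.793) / [ 0.793 × (1 − 0.875) ]
n = 0.181125 / 0.099125 ≈ 1.8272
1.8272 × 61 = 111.46 → 112 items

112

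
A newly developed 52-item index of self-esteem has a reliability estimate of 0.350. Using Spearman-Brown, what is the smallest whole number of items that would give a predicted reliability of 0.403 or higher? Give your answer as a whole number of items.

Spearman-Brown solved for the length factor n:
n = r_target (1 − r_old) / [ r_old (1 − r_target) ]
n = 0.403(1 − 0.350) / [0.350(1 − 0.403)]
  = 0.261950 / 0.208950 = 1.2536
1.2536 × 52 = 65.19 → 66 items

66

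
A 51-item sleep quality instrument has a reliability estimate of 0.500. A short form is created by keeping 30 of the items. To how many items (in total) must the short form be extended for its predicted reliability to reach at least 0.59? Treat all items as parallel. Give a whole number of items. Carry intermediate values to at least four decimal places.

First, r for the 30-item form: n = 30/51 = 0.5882, so r_30 = 0.5882·0.500/(1 + (0.5882 − 1)·0.500) = 0.3704
Then solve for n' with r_old = 0.3704, r_target = 0.59: n' = 0.59(1 − 0.3704)/[0.3704(1 − 0.59)] = 2.4460
Items = 2.4460 × 30 ≈ 73.38 → 74

74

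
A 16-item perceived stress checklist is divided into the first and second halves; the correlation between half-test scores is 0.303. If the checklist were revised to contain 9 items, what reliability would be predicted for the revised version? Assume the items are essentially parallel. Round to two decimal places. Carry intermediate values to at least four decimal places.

0.33

Spearman-Brown correction (n = 2): r_full = 2·0.303/(1 + 0.303) = 0.4651
Length factor from 16 to 9 items: n = 9/16 = 0.5625
r_new = n·r_full / (1 + (n − 1)·r_full) = 0.2616 / 0.7965 ≈ 0.3284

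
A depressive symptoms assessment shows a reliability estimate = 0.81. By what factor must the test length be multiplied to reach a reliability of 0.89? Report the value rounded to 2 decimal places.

1.90

Spearman-Brown solved for the length factor n:
n = r_target (1 − r_old) / [ r_old (1 − r_target) ]
n = 0.89(1 − 0.81) / [0.81(1 − 0.89)]
n = 0.1691 / 0.0891 ≈ 1.8979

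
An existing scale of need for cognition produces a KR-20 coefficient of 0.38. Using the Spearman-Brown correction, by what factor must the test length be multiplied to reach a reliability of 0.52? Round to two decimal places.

Invert Spearman-Brown to solve for n:
n = r_target (1 − r_old) / [ r_old (1 − r_target) ]
n = [0.52 × 0.62] / [0.38 × 0.48]
  = 0.3224 / 0.1824 = 1.7675

1.77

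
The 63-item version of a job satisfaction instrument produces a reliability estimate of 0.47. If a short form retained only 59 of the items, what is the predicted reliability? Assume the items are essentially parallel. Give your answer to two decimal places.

0.45

n = 59/63 = 0.9365
Spearman-Brown: r_new = n·r / (1 + (n − 1)·r)
r_new = 0.9365·0.47 / [1 + (0.9365 − 1)·0.47]
     = 0.4402 / 0.9702 = 0.4537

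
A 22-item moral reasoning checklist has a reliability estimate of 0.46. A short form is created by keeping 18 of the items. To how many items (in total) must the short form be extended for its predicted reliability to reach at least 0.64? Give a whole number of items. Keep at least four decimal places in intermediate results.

46

First, r for the 18-item form: n = 18/22 = 0.8182, so r_18 = 0.8182·0.46/(1 + (0.8182 − 1)·0.46) = 0.4107
Length factor from the short form to reach 0.64: n' = 0.64(1 − 0.4107) / [0.4107(1 − 0.64)] ≈ 2.5509
Items = 2.5509 × 18 ≈ 45.92 → 46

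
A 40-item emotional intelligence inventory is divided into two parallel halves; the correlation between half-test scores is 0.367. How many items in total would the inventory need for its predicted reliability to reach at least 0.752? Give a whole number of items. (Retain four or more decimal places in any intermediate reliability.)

105

Corrected full-test reliability: r_full = 2 × 0.367 / (1 + 0.367) ≈ 0.5369
Solve Spearman-Brown for n: n = 0.752(1 − 0.5369) / [0.5369(1 − 0.752)] = 2.6155
Items = 2.6155 × 40 ≈ 104.62 → 105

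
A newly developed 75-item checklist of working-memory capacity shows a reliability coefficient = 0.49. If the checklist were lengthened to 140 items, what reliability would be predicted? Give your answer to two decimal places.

0.64

n = 140/75 = 1.8667
By Spearman-Brown, r_new = n r / (1 + (n − 1) r).
r_new = (1.8667 × 0.49) / (1 + (1.8667 − 1) × 0.49)
     = 0.9147 / 1.4247 = 0.6420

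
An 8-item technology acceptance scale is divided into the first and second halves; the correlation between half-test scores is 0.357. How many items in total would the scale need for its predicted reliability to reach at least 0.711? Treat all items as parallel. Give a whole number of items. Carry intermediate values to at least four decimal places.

r_full = 2(0.357)/(1 + 0.357) = 0.5262
Solve Spearman-Brown for n: n = 0.711(1 − 0.5262) / [0.5262(1 − 0.711)] = 2.2152
Required items = 2.2152 × 8 = 17.72, so 18 items.

18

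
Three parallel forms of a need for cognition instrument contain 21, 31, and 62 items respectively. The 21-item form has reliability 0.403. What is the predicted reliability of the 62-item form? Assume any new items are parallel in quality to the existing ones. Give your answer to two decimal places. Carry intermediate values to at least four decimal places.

Only the ratio of lengths matters: n = 62/21 = 2.9524
r_{62} = n·r / (1 + (n − 1)·r) = 1.1898 / 1.7868 ≈ 0.6659

0.67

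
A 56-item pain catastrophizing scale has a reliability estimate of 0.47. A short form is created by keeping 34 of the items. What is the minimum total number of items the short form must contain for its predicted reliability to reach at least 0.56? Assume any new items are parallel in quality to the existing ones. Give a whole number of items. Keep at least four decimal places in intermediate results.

81

First, r for the 34-item form: n = 34/56 = 0.6071, so r_34 = 0.6071·0.47/(1 + (0.6071 − 1)·0.47) = 0.3500
Length factor from the short form to reach 0.56: n' = 0.56(1 − 0.3500) / [0.3500(1 − 0.56)] ≈ 2.3636
Items = 2.3636 × 34 ≈ 80.36 → 81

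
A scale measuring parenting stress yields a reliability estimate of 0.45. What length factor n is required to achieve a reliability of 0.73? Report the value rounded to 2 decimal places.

Spearman-Brown solved for the length factor n:
n = r_target (1 − r_old) / [ r_old (1 − r_target) ]
n = 0.73 × (1 − 0.45) / [ 0.45 × (1 − 0.73) ]
n = 0.4015 / 0.1215 ≈ 3.3045

3.30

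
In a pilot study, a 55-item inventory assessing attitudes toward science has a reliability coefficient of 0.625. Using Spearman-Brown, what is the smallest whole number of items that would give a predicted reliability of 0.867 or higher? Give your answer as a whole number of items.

Spearman-Brown solved for the length factor n:
n = r_target (1 − r_old) / [ r_old (1 − r_target) ]
n = 0.867 × (1 − 0.625) / [ 0.625 × (1 − 0.867) ]
n = 0.325125 / 0.083125 ≈ 3.9113
Items needed = n × 55 = 3.9113 × 55 ≈ 215.12 → round up to 216

216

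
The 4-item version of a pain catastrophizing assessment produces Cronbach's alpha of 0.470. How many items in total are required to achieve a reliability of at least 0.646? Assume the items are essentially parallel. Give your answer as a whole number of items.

9

Rearranging the Spearman-Brown formula for n,
n = r*(1 − r) / [ r (1 − r*) ]
n = 0.646(1 − 0.470) / [0.470(1 − 0.646)]
  = 0.342380 / 0.166380 = 2.0578
2.0578 × 4 = 8.23 → 9 items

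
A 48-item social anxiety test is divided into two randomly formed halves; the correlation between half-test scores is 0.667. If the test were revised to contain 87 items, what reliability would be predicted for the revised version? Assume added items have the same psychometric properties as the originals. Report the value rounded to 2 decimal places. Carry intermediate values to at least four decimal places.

0.88

First correct the split-half correlation to full-test reliability: r_full = 2 × 0.667 / (1 + 0.667) ≈ 0.8002
Length factor from 48 to 87 items: n = 87/48 = 1.8125
r_new = n·r_full / (1 + (n − 1)·r_full) = 1.4504 / 1.6502 ≈ 0.8789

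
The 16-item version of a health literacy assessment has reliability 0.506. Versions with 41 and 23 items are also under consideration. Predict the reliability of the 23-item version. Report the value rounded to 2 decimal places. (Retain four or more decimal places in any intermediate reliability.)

0.60

The 41-item form is not needed; work directly from the 16-item form with n = 23/16 = 1.4375.
r_{23} = n·r / (1 + (n − 1)·r) = 0.7274 / 1.2214 ≈ 0.5955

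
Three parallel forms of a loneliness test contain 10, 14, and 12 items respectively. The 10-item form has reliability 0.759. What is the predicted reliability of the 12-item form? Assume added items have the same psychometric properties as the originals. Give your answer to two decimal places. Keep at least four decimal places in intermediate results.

0.79

Only the ratio of lengths matters: n = 12/10 = 1.2000
r_{12} = n·r / (1 + (n − 1)·r) = 0.9108 / 1.1518 ≈ 0.7908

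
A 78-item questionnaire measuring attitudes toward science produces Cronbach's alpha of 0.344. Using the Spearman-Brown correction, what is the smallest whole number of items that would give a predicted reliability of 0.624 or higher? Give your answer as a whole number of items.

Spearman-Brown solved for the length factor n:
n = r*(1 − r) / [ r (1 − r*) ]
n = 0.624 × (1 − 0.344) / [ 0.344 × (1 − 0.624) ]
  = 0.409344 / 0.129344 = 3.1648
3.1648 × 78 = 246.85 → 247 items

247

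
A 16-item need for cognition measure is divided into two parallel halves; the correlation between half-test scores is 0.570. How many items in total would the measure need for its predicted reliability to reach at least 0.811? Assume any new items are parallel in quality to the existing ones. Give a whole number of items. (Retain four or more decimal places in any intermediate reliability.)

26

r_full = 2(0.570)/(1 + 0.570) = 0.7261
n = r_tgt(1 − r_full) / [r_full(1 − r_tgt)] = 0.811 × 0.2739 / (0.7261 × 0.189) ≈ 1.6187
Items = 1.6187 × 16 ≈ 25.90 → 26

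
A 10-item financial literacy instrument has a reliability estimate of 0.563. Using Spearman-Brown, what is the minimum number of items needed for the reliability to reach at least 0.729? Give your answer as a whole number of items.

21

n = 0.729(1 − 0.563) / [0.563(1 − 0.729)]
n = 0.318573 / 0.152573 ≈ 2.0880
2.0880 × 10 = 20.88 → 21 items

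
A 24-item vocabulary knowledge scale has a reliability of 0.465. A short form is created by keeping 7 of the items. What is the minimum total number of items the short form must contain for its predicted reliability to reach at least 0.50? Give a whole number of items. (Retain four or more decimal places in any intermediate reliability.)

28

Short-form reliability: n = 7/24 = 0.2917; r_7 = n·r/(1+(n−1)r) ≈ 0.2023
Length factor from the short form to reach 0.50: n' = 0.50(1 − 0.2023) / [0.2023(1 − 0.50)] ≈ 3.9432
Total items = 3.9432 × 7 = 27.60, rounded up to 28.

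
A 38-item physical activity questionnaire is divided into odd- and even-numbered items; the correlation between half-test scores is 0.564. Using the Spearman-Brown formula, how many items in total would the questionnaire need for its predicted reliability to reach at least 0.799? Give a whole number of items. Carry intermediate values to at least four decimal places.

59

r_full = 2(0.564)/(1 + 0.564) = 0.7212
n = r_tgt(1 − r_full) / [r_full(1 − r_tgt)] = 0.799 × 0.2788 / (0.7212 × 0.201) ≈ 1.5367
Items = 1.5367 × 38 ≈ 58.39 → 59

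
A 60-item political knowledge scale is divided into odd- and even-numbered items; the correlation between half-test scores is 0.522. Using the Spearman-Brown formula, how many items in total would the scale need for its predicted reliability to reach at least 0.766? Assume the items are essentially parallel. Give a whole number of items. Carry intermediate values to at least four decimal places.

90

Corrected full-test reliability: r_full = 2 × 0.522 / (1 + 0.522) ≈ 0.6859
n = r_tgt(1 − r_full) / [r_full(1 − r_tgt)] = 0.766 × 0.3141 / (0.6859 × 0.234) ≈ 1.4991
Required items = 1.4991 × 60 = 89.95, so 90 items.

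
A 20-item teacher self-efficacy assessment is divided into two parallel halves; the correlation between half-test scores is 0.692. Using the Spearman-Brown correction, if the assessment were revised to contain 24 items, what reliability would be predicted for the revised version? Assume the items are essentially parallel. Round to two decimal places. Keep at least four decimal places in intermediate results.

0.84

Full-test reliability from the split-half r: r_full = 2(0.692)/(1 + 0.692) = 0.8180
Then adjust to 24 items: n = 24/20 = 1.2000
r_new = n·r_full / (1 + (n − 1)·r_full) = 0.9816 / 1.1636 ≈ 0.8436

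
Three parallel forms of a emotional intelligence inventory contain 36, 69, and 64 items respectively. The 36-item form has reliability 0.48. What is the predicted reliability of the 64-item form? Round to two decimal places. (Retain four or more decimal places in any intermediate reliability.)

0.62

The 69-item form is not needed; work directly from the 36-item form with n = 64/36 = 1.7778.
r_{64} = n·r / (1 + (n − 1)·r) = 0.8533 / 1.3733 ≈ 0.6214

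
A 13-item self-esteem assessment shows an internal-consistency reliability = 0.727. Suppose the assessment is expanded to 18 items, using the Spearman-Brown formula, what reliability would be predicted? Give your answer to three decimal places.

n = 18/13 = 1.3846
r_new = (1.3846 × 0.727) / (1 + (1.3846 − 1) × 0.727)
     = 1.0066 / 1.2796 = 0.7867

0.787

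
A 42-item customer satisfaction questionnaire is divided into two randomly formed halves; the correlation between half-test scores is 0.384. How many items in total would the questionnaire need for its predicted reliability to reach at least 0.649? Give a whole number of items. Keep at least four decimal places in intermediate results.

63

r_full = 2(0.384)/(1 + 0.384) = 0.5549
Solve Spearman-Brown for n: n = 0.649(1 − 0.5549) / [0.5549(1 − 0.649)] = 1.4831
Required items = 1.4831 × 42 = 62.29, so 63 items.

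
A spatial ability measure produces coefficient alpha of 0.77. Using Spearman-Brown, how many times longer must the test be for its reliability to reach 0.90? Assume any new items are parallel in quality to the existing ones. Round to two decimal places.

2.69

Invert Spearman-Brown to solve for n:
n = r*(1 − r) / [ r (1 − r*) ]
n = [0.90 × 0.23] / [0.77 × 0.10]
  = 0.2070 / 0.0770 = 2.6883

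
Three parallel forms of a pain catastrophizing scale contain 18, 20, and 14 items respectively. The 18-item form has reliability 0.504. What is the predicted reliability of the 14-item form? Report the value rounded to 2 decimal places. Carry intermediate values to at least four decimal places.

0.44

The 20-item form is not needed; work directly from the 18-item form with n = 14/18 = 0.7778.
r_{14} = n·r / (1 + (n − 1)·r) = 0.3920 / 0.8880 ≈ 0.4414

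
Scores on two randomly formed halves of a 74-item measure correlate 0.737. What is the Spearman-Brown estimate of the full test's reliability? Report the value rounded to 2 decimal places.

0.85

r_full = 2r_hh / (1 + r_hh) = 2 × 0.737 / (1 + 0.737)
       = 1.4740 / 1.7370 = 0.8486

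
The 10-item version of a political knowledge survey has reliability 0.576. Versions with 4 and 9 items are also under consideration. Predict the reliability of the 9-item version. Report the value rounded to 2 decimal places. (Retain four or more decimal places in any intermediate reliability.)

0.55

The 4-item form is not needed; work directly from the 10-item form with n = 9/10 = 0.9000.
r_{9} = n·r / (1 + (n − 1)·r) = 0.5184 / 0.9424 ≈ 0.5501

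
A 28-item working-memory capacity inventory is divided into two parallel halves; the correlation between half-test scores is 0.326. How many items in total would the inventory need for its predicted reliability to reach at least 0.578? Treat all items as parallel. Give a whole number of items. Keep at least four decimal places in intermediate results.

40

r_full = 2(0.326)/(1 + 0.326) = 0.4917
Solve Spearman-Brown for n: n = 0.578(1 − 0.4917) / [0.4917(1 − 0.578)] = 1.4159
Items = 1.4159 × 28 ≈ 39.65 → 40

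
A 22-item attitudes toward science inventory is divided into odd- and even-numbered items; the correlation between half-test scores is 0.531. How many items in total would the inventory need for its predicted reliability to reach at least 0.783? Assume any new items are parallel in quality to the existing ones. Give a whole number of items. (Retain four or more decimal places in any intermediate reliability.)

36

r_full = 2(0.531)/(1 + 0.531) = 0.6937
n = r_tgt(1 − r_full) / [r_full(1 − r_tgt)] = 0.783 × 0.3063 / (0.6937 × 0.217) ≈ 1.5932
Required items = 1.5932 × 22 = 35.05, so 36 items.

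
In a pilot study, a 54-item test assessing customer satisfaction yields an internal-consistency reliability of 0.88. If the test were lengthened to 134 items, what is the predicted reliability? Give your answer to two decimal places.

0.95

n = 134/54 = 2.4815
r_new = (2.4815 × 0.88) / (1 + (2.4815 − 1) × 0.88)
r_new = 2.1837 / 2.3037 ≈ 0.9479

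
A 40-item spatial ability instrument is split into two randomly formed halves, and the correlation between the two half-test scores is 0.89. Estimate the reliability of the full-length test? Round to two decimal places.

r_full = 2(0.89) / (1 + 0.89)
       = 1.7800 / 1.8900 = 0.9418

0.94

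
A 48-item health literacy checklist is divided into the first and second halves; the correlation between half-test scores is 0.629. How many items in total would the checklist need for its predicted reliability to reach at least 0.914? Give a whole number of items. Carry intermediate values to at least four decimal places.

Corrected full-test reliability: r_full = 2 × 0.629 / (1 + 0.629) ≈ 0.7723
Solve Spearman-Brown for n: n = 0.914(1 − 0.7723) / [0.7723(1 − 0.914)] = 3.1335
Required items = 3.1335 × 48 = 150.41, so 151 items.

151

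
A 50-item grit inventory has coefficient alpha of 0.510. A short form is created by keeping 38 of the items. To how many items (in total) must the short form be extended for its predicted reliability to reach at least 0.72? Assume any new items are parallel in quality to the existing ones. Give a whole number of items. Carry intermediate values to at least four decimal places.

First, r for the 38-item form: n = 38/50 = 0.7600, so r_38 = 0.7600·0.510/(1 + (0.7600 − 1)·0.510) = 0.4417
Length factor from the short form to reach 0.72: n' = 0.72(1 − 0.4417) / [0.4417(1 − 0.72)] ≈ 3.2502
Total items = 3.2502 × 38 = 123.51, rounded up to 124.

124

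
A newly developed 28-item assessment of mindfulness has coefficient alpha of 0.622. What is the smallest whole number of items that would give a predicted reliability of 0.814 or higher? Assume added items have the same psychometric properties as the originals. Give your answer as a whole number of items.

75

n = 0.814 × (1 − 0.622) / [ 0.622 × (1 − 0.814) ]
  = 0.307692 / 0.115692 = 2.6596
2.6596 × 28 = 74.47 → 75 items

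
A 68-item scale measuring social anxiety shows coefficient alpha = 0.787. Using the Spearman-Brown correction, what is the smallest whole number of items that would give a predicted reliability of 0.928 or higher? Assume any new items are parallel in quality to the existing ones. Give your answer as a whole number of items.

n = 0.928(1 − 0.787) / [0.787(1 − 0.928)]
n = 0.197664 / 0.056664 ≈ 3.4884
3.4884 × 68 = 237.21 → 238 items

238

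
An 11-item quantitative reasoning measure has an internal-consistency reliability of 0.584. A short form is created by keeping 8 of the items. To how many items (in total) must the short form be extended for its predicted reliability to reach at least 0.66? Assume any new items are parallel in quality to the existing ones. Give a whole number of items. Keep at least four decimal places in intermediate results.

16

First, r for the 8-item form: n = 8/11 = 0.7273, so r_8 = 0.7273·0.584/(1 + (0.7273 − 1)·0.584) = 0.5052
Length factor from the short form to reach 0.66: n' = 0.66(1 − 0.5052) / [0.5052(1 − 0.66)] ≈ 1.9012
Items = 1.9012 × 8 ≈ 15.21 → 16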